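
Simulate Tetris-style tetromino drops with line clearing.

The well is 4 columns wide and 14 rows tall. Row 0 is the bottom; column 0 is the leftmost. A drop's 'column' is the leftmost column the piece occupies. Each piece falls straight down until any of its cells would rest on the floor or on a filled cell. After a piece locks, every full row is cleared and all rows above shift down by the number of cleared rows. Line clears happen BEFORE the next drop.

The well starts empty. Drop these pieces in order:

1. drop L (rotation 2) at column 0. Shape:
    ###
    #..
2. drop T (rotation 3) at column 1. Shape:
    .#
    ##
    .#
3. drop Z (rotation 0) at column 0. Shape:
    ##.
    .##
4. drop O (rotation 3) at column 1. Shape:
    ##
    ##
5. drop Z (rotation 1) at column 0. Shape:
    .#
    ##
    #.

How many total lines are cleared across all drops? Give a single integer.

Answer: 0

Derivation:
Drop 1: L rot2 at col 0 lands with bottom-row=0; cleared 0 line(s) (total 0); column heights now [2 2 2 0], max=2
Drop 2: T rot3 at col 1 lands with bottom-row=2; cleared 0 line(s) (total 0); column heights now [2 4 5 0], max=5
Drop 3: Z rot0 at col 0 lands with bottom-row=5; cleared 0 line(s) (total 0); column heights now [7 7 6 0], max=7
Drop 4: O rot3 at col 1 lands with bottom-row=7; cleared 0 line(s) (total 0); column heights now [7 9 9 0], max=9
Drop 5: Z rot1 at col 0 lands with bottom-row=8; cleared 0 line(s) (total 0); column heights now [10 11 9 0], max=11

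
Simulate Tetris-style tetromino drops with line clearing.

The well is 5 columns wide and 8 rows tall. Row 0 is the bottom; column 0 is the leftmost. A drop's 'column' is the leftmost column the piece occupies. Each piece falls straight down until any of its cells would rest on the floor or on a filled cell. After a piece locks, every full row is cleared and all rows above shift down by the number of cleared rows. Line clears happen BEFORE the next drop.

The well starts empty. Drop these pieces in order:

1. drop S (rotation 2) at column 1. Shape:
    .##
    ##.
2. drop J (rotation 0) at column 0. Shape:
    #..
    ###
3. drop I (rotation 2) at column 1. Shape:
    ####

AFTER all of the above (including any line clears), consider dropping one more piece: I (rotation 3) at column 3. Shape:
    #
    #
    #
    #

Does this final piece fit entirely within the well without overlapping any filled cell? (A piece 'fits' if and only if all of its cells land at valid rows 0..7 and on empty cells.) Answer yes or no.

Answer: yes

Derivation:
Drop 1: S rot2 at col 1 lands with bottom-row=0; cleared 0 line(s) (total 0); column heights now [0 1 2 2 0], max=2
Drop 2: J rot0 at col 0 lands with bottom-row=2; cleared 0 line(s) (total 0); column heights now [4 3 3 2 0], max=4
Drop 3: I rot2 at col 1 lands with bottom-row=3; cleared 1 line(s) (total 1); column heights now [3 3 3 2 0], max=3
Test piece I rot3 at col 3 (width 1): heights before test = [3 3 3 2 0]; fits = True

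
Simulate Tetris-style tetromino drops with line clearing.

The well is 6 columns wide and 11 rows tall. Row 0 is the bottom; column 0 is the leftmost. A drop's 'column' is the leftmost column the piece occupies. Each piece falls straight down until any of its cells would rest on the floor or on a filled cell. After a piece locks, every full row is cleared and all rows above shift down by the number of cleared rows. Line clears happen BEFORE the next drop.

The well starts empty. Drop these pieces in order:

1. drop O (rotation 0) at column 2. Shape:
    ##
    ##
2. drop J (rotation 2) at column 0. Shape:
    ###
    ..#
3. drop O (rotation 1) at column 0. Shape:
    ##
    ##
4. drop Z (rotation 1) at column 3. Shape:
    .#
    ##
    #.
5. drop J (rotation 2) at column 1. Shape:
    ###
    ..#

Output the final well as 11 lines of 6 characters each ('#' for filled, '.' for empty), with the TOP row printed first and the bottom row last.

Drop 1: O rot0 at col 2 lands with bottom-row=0; cleared 0 line(s) (total 0); column heights now [0 0 2 2 0 0], max=2
Drop 2: J rot2 at col 0 lands with bottom-row=2; cleared 0 line(s) (total 0); column heights now [4 4 4 2 0 0], max=4
Drop 3: O rot1 at col 0 lands with bottom-row=4; cleared 0 line(s) (total 0); column heights now [6 6 4 2 0 0], max=6
Drop 4: Z rot1 at col 3 lands with bottom-row=2; cleared 0 line(s) (total 0); column heights now [6 6 4 4 5 0], max=6
Drop 5: J rot2 at col 1 lands with bottom-row=5; cleared 0 line(s) (total 0); column heights now [6 7 7 7 5 0], max=7

Answer: ......
......
......
......
.###..
##.#..
##..#.
#####.
..##..
..##..
..##..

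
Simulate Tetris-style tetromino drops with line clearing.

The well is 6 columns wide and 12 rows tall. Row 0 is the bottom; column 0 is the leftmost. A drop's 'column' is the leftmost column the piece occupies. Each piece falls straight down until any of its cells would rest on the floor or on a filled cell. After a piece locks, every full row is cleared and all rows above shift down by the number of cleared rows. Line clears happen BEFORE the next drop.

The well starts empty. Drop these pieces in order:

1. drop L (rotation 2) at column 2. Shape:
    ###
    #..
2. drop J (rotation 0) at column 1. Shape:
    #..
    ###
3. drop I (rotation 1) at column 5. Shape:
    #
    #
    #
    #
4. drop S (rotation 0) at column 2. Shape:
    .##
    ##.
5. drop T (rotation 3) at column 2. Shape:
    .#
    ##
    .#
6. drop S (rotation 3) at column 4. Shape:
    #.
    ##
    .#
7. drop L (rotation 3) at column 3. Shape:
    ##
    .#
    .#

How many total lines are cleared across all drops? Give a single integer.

Drop 1: L rot2 at col 2 lands with bottom-row=0; cleared 0 line(s) (total 0); column heights now [0 0 2 2 2 0], max=2
Drop 2: J rot0 at col 1 lands with bottom-row=2; cleared 0 line(s) (total 0); column heights now [0 4 3 3 2 0], max=4
Drop 3: I rot1 at col 5 lands with bottom-row=0; cleared 0 line(s) (total 0); column heights now [0 4 3 3 2 4], max=4
Drop 4: S rot0 at col 2 lands with bottom-row=3; cleared 0 line(s) (total 0); column heights now [0 4 4 5 5 4], max=5
Drop 5: T rot3 at col 2 lands with bottom-row=5; cleared 0 line(s) (total 0); column heights now [0 4 7 8 5 4], max=8
Drop 6: S rot3 at col 4 lands with bottom-row=4; cleared 0 line(s) (total 0); column heights now [0 4 7 8 7 6], max=8
Drop 7: L rot3 at col 3 lands with bottom-row=7; cleared 0 line(s) (total 0); column heights now [0 4 7 10 10 6], max=10

Answer: 0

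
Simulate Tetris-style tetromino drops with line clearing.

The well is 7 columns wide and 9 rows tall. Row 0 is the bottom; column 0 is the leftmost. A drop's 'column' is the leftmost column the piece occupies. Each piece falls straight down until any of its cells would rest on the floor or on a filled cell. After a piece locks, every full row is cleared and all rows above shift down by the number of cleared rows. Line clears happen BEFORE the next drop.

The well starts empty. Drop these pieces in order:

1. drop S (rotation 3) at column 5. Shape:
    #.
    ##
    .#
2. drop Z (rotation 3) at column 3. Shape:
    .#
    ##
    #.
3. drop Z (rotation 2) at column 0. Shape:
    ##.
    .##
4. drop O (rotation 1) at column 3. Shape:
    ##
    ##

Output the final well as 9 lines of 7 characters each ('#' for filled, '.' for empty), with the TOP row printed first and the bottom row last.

Drop 1: S rot3 at col 5 lands with bottom-row=0; cleared 0 line(s) (total 0); column heights now [0 0 0 0 0 3 2], max=3
Drop 2: Z rot3 at col 3 lands with bottom-row=0; cleared 0 line(s) (total 0); column heights now [0 0 0 2 3 3 2], max=3
Drop 3: Z rot2 at col 0 lands with bottom-row=0; cleared 0 line(s) (total 0); column heights now [2 2 1 2 3 3 2], max=3
Drop 4: O rot1 at col 3 lands with bottom-row=3; cleared 0 line(s) (total 0); column heights now [2 2 1 5 5 3 2], max=5

Answer: .......
.......
.......
.......
...##..
...##..
....##.
##.####
.###..#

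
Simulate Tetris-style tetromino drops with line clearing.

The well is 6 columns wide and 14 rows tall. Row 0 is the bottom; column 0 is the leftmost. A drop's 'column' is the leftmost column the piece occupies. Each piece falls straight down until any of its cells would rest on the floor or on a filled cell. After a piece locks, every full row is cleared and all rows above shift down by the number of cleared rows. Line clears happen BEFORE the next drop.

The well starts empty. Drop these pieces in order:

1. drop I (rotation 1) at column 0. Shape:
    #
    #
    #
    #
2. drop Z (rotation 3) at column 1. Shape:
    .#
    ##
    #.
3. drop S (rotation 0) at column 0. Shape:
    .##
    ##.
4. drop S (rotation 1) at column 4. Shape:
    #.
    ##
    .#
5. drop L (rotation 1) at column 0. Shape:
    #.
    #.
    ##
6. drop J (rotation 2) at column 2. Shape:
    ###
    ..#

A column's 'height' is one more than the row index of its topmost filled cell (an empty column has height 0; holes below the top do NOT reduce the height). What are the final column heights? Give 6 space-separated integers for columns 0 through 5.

Drop 1: I rot1 at col 0 lands with bottom-row=0; cleared 0 line(s) (total 0); column heights now [4 0 0 0 0 0], max=4
Drop 2: Z rot3 at col 1 lands with bottom-row=0; cleared 0 line(s) (total 0); column heights now [4 2 3 0 0 0], max=4
Drop 3: S rot0 at col 0 lands with bottom-row=4; cleared 0 line(s) (total 0); column heights now [5 6 6 0 0 0], max=6
Drop 4: S rot1 at col 4 lands with bottom-row=0; cleared 0 line(s) (total 0); column heights now [5 6 6 0 3 2], max=6
Drop 5: L rot1 at col 0 lands with bottom-row=6; cleared 0 line(s) (total 0); column heights now [9 7 6 0 3 2], max=9
Drop 6: J rot2 at col 2 lands with bottom-row=5; cleared 0 line(s) (total 0); column heights now [9 7 7 7 7 2], max=9

Answer: 9 7 7 7 7 2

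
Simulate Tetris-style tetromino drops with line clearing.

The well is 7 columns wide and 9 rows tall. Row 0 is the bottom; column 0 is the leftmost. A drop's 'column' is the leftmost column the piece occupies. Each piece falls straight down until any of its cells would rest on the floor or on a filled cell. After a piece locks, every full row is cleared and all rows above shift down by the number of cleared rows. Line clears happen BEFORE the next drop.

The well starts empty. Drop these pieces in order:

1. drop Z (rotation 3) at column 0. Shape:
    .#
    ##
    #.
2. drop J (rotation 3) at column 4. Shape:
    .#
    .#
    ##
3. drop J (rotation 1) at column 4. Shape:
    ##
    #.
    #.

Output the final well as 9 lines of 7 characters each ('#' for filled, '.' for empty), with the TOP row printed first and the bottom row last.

Drop 1: Z rot3 at col 0 lands with bottom-row=0; cleared 0 line(s) (total 0); column heights now [2 3 0 0 0 0 0], max=3
Drop 2: J rot3 at col 4 lands with bottom-row=0; cleared 0 line(s) (total 0); column heights now [2 3 0 0 1 3 0], max=3
Drop 3: J rot1 at col 4 lands with bottom-row=1; cleared 0 line(s) (total 0); column heights now [2 3 0 0 4 4 0], max=4

Answer: .......
.......
.......
.......
.......
....##.
.#..##.
##..##.
#...##.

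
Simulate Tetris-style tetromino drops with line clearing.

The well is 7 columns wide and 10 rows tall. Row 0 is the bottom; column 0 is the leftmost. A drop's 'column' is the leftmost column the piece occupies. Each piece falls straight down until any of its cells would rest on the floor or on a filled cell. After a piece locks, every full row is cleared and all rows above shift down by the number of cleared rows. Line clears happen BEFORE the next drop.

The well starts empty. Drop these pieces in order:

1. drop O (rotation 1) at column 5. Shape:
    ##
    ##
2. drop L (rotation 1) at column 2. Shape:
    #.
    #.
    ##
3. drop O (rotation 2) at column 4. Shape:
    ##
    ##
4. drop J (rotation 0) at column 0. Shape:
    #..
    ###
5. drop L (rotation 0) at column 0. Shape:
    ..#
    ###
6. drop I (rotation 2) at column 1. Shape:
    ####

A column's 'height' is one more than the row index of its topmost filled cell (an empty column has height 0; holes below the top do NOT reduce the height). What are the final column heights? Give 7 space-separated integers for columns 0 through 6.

Drop 1: O rot1 at col 5 lands with bottom-row=0; cleared 0 line(s) (total 0); column heights now [0 0 0 0 0 2 2], max=2
Drop 2: L rot1 at col 2 lands with bottom-row=0; cleared 0 line(s) (total 0); column heights now [0 0 3 1 0 2 2], max=3
Drop 3: O rot2 at col 4 lands with bottom-row=2; cleared 0 line(s) (total 0); column heights now [0 0 3 1 4 4 2], max=4
Drop 4: J rot0 at col 0 lands with bottom-row=3; cleared 0 line(s) (total 0); column heights now [5 4 4 1 4 4 2], max=5
Drop 5: L rot0 at col 0 lands with bottom-row=5; cleared 0 line(s) (total 0); column heights now [6 6 7 1 4 4 2], max=7
Drop 6: I rot2 at col 1 lands with bottom-row=7; cleared 0 line(s) (total 0); column heights now [6 8 8 8 8 4 2], max=8

Answer: 6 8 8 8 8 4 2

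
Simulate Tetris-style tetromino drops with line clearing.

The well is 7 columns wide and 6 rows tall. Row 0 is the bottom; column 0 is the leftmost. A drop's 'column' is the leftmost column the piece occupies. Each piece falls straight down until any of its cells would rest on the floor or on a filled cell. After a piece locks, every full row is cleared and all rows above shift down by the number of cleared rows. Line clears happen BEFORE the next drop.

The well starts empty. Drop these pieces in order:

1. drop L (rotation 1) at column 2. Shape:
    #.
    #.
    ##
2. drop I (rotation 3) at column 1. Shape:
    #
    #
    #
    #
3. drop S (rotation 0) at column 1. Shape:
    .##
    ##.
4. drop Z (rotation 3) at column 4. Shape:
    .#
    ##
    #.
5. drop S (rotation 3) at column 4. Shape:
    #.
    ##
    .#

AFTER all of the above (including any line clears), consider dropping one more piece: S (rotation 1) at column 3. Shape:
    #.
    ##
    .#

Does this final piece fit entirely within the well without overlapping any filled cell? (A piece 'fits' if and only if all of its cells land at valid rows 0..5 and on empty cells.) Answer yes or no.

Drop 1: L rot1 at col 2 lands with bottom-row=0; cleared 0 line(s) (total 0); column heights now [0 0 3 1 0 0 0], max=3
Drop 2: I rot3 at col 1 lands with bottom-row=0; cleared 0 line(s) (total 0); column heights now [0 4 3 1 0 0 0], max=4
Drop 3: S rot0 at col 1 lands with bottom-row=4; cleared 0 line(s) (total 0); column heights now [0 5 6 6 0 0 0], max=6
Drop 4: Z rot3 at col 4 lands with bottom-row=0; cleared 0 line(s) (total 0); column heights now [0 5 6 6 2 3 0], max=6
Drop 5: S rot3 at col 4 lands with bottom-row=3; cleared 0 line(s) (total 0); column heights now [0 5 6 6 6 5 0], max=6
Test piece S rot1 at col 3 (width 2): heights before test = [0 5 6 6 6 5 0]; fits = False

Answer: no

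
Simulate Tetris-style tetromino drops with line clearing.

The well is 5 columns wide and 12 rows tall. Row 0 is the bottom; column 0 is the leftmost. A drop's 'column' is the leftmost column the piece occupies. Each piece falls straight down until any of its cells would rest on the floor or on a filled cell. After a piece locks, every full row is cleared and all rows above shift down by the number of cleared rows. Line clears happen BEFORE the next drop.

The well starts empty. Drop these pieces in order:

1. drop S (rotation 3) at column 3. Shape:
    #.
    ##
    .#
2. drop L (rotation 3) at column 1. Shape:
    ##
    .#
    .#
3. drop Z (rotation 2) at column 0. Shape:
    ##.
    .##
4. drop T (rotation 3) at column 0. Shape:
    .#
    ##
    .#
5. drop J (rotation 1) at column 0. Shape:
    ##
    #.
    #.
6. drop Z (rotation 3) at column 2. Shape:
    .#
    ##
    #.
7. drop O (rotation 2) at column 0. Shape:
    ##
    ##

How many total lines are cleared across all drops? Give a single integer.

Answer: 0

Derivation:
Drop 1: S rot3 at col 3 lands with bottom-row=0; cleared 0 line(s) (total 0); column heights now [0 0 0 3 2], max=3
Drop 2: L rot3 at col 1 lands with bottom-row=0; cleared 0 line(s) (total 0); column heights now [0 3 3 3 2], max=3
Drop 3: Z rot2 at col 0 lands with bottom-row=3; cleared 0 line(s) (total 0); column heights now [5 5 4 3 2], max=5
Drop 4: T rot3 at col 0 lands with bottom-row=5; cleared 0 line(s) (total 0); column heights now [7 8 4 3 2], max=8
Drop 5: J rot1 at col 0 lands with bottom-row=7; cleared 0 line(s) (total 0); column heights now [10 10 4 3 2], max=10
Drop 6: Z rot3 at col 2 lands with bottom-row=4; cleared 0 line(s) (total 0); column heights now [10 10 6 7 2], max=10
Drop 7: O rot2 at col 0 lands with bottom-row=10; cleared 0 line(s) (total 0); column heights now [12 12 6 7 2], max=12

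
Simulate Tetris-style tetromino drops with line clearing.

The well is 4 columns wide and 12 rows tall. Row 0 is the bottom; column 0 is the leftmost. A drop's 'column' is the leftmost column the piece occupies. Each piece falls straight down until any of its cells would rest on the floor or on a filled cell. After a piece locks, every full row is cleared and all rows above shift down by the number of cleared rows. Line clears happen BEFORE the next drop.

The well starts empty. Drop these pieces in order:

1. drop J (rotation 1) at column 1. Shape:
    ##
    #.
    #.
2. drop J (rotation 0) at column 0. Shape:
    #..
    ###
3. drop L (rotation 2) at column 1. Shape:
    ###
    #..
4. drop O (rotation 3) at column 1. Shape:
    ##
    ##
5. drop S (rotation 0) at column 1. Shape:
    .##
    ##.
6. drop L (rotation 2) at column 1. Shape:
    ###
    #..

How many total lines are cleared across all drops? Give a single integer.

Drop 1: J rot1 at col 1 lands with bottom-row=0; cleared 0 line(s) (total 0); column heights now [0 3 3 0], max=3
Drop 2: J rot0 at col 0 lands with bottom-row=3; cleared 0 line(s) (total 0); column heights now [5 4 4 0], max=5
Drop 3: L rot2 at col 1 lands with bottom-row=4; cleared 0 line(s) (total 0); column heights now [5 6 6 6], max=6
Drop 4: O rot3 at col 1 lands with bottom-row=6; cleared 0 line(s) (total 0); column heights now [5 8 8 6], max=8
Drop 5: S rot0 at col 1 lands with bottom-row=8; cleared 0 line(s) (total 0); column heights now [5 9 10 10], max=10
Drop 6: L rot2 at col 1 lands with bottom-row=9; cleared 0 line(s) (total 0); column heights now [5 11 11 11], max=11

Answer: 0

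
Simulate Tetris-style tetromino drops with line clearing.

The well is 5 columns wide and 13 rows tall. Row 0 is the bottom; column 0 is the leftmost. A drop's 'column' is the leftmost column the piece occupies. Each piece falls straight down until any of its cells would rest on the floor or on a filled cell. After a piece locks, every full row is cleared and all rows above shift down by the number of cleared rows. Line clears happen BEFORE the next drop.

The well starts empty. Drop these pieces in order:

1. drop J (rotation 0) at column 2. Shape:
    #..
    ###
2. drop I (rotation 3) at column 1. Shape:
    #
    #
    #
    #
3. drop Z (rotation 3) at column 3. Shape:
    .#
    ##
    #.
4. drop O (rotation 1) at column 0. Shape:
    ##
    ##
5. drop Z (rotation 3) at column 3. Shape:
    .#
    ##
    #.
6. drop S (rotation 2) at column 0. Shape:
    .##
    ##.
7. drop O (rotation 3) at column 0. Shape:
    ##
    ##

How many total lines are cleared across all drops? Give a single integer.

Answer: 0

Derivation:
Drop 1: J rot0 at col 2 lands with bottom-row=0; cleared 0 line(s) (total 0); column heights now [0 0 2 1 1], max=2
Drop 2: I rot3 at col 1 lands with bottom-row=0; cleared 0 line(s) (total 0); column heights now [0 4 2 1 1], max=4
Drop 3: Z rot3 at col 3 lands with bottom-row=1; cleared 0 line(s) (total 0); column heights now [0 4 2 3 4], max=4
Drop 4: O rot1 at col 0 lands with bottom-row=4; cleared 0 line(s) (total 0); column heights now [6 6 2 3 4], max=6
Drop 5: Z rot3 at col 3 lands with bottom-row=3; cleared 0 line(s) (total 0); column heights now [6 6 2 5 6], max=6
Drop 6: S rot2 at col 0 lands with bottom-row=6; cleared 0 line(s) (total 0); column heights now [7 8 8 5 6], max=8
Drop 7: O rot3 at col 0 lands with bottom-row=8; cleared 0 line(s) (total 0); column heights now [10 10 8 5 6], max=10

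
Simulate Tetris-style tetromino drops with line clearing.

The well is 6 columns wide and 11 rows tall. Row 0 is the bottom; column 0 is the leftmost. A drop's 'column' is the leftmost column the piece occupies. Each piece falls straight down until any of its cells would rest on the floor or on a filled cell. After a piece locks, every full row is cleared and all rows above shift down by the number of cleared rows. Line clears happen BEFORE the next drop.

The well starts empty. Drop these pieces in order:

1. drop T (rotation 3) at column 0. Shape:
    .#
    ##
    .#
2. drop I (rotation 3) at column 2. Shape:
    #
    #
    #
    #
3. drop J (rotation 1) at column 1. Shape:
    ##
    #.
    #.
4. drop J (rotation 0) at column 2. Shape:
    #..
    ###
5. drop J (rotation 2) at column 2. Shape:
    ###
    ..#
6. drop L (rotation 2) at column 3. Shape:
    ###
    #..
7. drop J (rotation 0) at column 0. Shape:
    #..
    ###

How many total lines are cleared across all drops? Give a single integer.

Answer: 0

Derivation:
Drop 1: T rot3 at col 0 lands with bottom-row=0; cleared 0 line(s) (total 0); column heights now [2 3 0 0 0 0], max=3
Drop 2: I rot3 at col 2 lands with bottom-row=0; cleared 0 line(s) (total 0); column heights now [2 3 4 0 0 0], max=4
Drop 3: J rot1 at col 1 lands with bottom-row=3; cleared 0 line(s) (total 0); column heights now [2 6 6 0 0 0], max=6
Drop 4: J rot0 at col 2 lands with bottom-row=6; cleared 0 line(s) (total 0); column heights now [2 6 8 7 7 0], max=8
Drop 5: J rot2 at col 2 lands with bottom-row=7; cleared 0 line(s) (total 0); column heights now [2 6 9 9 9 0], max=9
Drop 6: L rot2 at col 3 lands with bottom-row=9; cleared 0 line(s) (total 0); column heights now [2 6 9 11 11 11], max=11
Drop 7: J rot0 at col 0 lands with bottom-row=9; cleared 0 line(s) (total 0); column heights now [11 10 10 11 11 11], max=11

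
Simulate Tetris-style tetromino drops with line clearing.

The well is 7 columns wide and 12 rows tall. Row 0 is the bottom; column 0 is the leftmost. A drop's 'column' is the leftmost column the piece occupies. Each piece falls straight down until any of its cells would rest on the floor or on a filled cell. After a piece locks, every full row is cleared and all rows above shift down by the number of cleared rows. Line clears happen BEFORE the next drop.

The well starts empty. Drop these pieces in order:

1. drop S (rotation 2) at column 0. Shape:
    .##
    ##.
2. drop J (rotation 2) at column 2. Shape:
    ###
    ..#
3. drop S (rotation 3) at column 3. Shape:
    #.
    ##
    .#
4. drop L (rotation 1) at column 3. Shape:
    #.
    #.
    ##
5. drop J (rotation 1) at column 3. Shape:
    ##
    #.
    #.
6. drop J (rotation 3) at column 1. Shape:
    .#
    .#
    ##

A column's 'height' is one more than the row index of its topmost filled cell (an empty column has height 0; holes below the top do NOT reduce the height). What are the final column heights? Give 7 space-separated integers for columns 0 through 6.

Drop 1: S rot2 at col 0 lands with bottom-row=0; cleared 0 line(s) (total 0); column heights now [1 2 2 0 0 0 0], max=2
Drop 2: J rot2 at col 2 lands with bottom-row=1; cleared 0 line(s) (total 0); column heights now [1 2 3 3 3 0 0], max=3
Drop 3: S rot3 at col 3 lands with bottom-row=3; cleared 0 line(s) (total 0); column heights now [1 2 3 6 5 0 0], max=6
Drop 4: L rot1 at col 3 lands with bottom-row=6; cleared 0 line(s) (total 0); column heights now [1 2 3 9 7 0 0], max=9
Drop 5: J rot1 at col 3 lands with bottom-row=9; cleared 0 line(s) (total 0); column heights now [1 2 3 12 12 0 0], max=12
Drop 6: J rot3 at col 1 lands with bottom-row=3; cleared 0 line(s) (total 0); column heights now [1 4 6 12 12 0 0], max=12

Answer: 1 4 6 12 12 0 0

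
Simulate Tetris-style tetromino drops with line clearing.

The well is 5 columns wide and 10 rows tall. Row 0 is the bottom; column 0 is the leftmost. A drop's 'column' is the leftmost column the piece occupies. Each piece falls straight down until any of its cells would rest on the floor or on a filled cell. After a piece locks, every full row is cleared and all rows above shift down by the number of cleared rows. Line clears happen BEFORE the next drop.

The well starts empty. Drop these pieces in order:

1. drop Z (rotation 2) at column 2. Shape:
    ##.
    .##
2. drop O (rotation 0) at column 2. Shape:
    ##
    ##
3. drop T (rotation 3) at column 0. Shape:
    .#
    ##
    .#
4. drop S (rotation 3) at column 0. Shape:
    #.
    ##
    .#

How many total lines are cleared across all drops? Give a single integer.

Answer: 0

Derivation:
Drop 1: Z rot2 at col 2 lands with bottom-row=0; cleared 0 line(s) (total 0); column heights now [0 0 2 2 1], max=2
Drop 2: O rot0 at col 2 lands with bottom-row=2; cleared 0 line(s) (total 0); column heights now [0 0 4 4 1], max=4
Drop 3: T rot3 at col 0 lands with bottom-row=0; cleared 0 line(s) (total 0); column heights now [2 3 4 4 1], max=4
Drop 4: S rot3 at col 0 lands with bottom-row=3; cleared 0 line(s) (total 0); column heights now [6 5 4 4 1], max=6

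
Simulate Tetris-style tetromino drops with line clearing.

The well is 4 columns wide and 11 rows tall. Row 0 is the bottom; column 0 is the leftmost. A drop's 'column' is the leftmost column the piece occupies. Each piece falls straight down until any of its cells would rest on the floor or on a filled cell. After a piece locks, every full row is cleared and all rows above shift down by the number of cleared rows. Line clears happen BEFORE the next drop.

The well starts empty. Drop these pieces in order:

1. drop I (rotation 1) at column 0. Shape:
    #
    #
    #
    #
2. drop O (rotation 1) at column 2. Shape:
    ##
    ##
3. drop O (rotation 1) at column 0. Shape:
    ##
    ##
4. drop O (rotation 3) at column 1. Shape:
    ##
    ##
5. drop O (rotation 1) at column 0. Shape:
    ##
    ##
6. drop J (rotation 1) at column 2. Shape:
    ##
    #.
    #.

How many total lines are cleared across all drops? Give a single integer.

Answer: 0

Derivation:
Drop 1: I rot1 at col 0 lands with bottom-row=0; cleared 0 line(s) (total 0); column heights now [4 0 0 0], max=4
Drop 2: O rot1 at col 2 lands with bottom-row=0; cleared 0 line(s) (total 0); column heights now [4 0 2 2], max=4
Drop 3: O rot1 at col 0 lands with bottom-row=4; cleared 0 line(s) (total 0); column heights now [6 6 2 2], max=6
Drop 4: O rot3 at col 1 lands with bottom-row=6; cleared 0 line(s) (total 0); column heights now [6 8 8 2], max=8
Drop 5: O rot1 at col 0 lands with bottom-row=8; cleared 0 line(s) (total 0); column heights now [10 10 8 2], max=10
Drop 6: J rot1 at col 2 lands with bottom-row=8; cleared 0 line(s) (total 0); column heights now [10 10 11 11], max=11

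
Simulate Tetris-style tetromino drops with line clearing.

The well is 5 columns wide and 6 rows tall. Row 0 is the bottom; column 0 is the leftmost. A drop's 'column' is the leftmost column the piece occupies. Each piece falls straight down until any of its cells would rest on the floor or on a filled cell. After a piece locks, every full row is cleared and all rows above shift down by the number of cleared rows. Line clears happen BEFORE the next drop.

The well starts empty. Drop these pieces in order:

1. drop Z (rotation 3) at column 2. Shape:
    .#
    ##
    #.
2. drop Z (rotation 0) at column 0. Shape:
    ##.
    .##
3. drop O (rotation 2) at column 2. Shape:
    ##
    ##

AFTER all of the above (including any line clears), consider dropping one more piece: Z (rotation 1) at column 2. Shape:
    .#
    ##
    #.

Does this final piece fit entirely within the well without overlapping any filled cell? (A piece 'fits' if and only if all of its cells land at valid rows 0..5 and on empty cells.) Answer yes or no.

Answer: no

Derivation:
Drop 1: Z rot3 at col 2 lands with bottom-row=0; cleared 0 line(s) (total 0); column heights now [0 0 2 3 0], max=3
Drop 2: Z rot0 at col 0 lands with bottom-row=2; cleared 0 line(s) (total 0); column heights now [4 4 3 3 0], max=4
Drop 3: O rot2 at col 2 lands with bottom-row=3; cleared 0 line(s) (total 0); column heights now [4 4 5 5 0], max=5
Test piece Z rot1 at col 2 (width 2): heights before test = [4 4 5 5 0]; fits = False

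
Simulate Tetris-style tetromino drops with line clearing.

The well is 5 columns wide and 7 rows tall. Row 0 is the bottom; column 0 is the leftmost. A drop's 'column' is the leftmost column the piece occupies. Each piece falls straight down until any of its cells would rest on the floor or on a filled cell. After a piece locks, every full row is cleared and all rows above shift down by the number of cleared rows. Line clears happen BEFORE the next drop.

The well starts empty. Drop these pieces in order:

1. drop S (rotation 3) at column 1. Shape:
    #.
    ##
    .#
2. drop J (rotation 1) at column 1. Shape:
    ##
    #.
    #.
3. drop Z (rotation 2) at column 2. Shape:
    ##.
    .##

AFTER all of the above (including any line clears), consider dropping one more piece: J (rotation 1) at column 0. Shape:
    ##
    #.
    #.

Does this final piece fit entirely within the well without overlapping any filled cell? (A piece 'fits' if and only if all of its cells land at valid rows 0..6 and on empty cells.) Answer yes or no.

Drop 1: S rot3 at col 1 lands with bottom-row=0; cleared 0 line(s) (total 0); column heights now [0 3 2 0 0], max=3
Drop 2: J rot1 at col 1 lands with bottom-row=3; cleared 0 line(s) (total 0); column heights now [0 6 6 0 0], max=6
Drop 3: Z rot2 at col 2 lands with bottom-row=5; cleared 0 line(s) (total 0); column heights now [0 6 7 7 6], max=7
Test piece J rot1 at col 0 (width 2): heights before test = [0 6 7 7 6]; fits = True

Answer: yes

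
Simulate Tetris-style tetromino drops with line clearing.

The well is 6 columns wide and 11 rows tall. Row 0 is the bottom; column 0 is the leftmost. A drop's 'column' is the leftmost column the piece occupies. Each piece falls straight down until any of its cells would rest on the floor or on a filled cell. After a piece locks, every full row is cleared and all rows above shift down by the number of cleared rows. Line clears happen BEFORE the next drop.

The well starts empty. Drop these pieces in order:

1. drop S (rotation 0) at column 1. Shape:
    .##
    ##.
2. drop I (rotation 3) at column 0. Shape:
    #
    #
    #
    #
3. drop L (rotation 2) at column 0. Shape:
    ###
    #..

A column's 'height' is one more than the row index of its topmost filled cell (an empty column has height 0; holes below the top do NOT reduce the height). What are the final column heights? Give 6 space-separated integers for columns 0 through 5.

Answer: 6 6 6 2 0 0

Derivation:
Drop 1: S rot0 at col 1 lands with bottom-row=0; cleared 0 line(s) (total 0); column heights now [0 1 2 2 0 0], max=2
Drop 2: I rot3 at col 0 lands with bottom-row=0; cleared 0 line(s) (total 0); column heights now [4 1 2 2 0 0], max=4
Drop 3: L rot2 at col 0 lands with bottom-row=4; cleared 0 line(s) (total 0); column heights now [6 6 6 2 0 0], max=6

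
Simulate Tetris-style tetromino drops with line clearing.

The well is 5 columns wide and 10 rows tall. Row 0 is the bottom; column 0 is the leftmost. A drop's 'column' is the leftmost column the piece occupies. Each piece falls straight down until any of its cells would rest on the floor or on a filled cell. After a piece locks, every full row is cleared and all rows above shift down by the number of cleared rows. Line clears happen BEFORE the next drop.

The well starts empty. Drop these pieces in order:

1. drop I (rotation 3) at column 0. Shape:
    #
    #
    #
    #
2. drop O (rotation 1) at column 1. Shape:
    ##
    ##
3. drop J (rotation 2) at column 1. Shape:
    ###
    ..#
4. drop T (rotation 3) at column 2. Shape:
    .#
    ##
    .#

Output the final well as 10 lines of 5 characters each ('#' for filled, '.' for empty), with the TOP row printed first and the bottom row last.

Drop 1: I rot3 at col 0 lands with bottom-row=0; cleared 0 line(s) (total 0); column heights now [4 0 0 0 0], max=4
Drop 2: O rot1 at col 1 lands with bottom-row=0; cleared 0 line(s) (total 0); column heights now [4 2 2 0 0], max=4
Drop 3: J rot2 at col 1 lands with bottom-row=1; cleared 0 line(s) (total 0); column heights now [4 3 3 3 0], max=4
Drop 4: T rot3 at col 2 lands with bottom-row=3; cleared 0 line(s) (total 0); column heights now [4 3 5 6 0], max=6

Answer: .....
.....
.....
.....
...#.
..##.
#..#.
####.
####.
###..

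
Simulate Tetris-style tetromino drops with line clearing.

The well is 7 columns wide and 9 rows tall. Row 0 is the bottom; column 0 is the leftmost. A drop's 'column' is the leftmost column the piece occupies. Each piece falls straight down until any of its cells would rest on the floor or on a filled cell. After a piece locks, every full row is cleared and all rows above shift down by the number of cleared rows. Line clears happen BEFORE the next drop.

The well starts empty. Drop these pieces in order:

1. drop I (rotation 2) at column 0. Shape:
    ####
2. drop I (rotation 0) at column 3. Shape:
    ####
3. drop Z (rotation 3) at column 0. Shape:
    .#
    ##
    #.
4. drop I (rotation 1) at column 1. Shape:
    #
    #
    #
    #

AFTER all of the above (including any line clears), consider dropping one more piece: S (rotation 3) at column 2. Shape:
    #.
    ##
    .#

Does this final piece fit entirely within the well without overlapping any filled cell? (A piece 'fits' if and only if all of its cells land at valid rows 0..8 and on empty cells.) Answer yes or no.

Drop 1: I rot2 at col 0 lands with bottom-row=0; cleared 0 line(s) (total 0); column heights now [1 1 1 1 0 0 0], max=1
Drop 2: I rot0 at col 3 lands with bottom-row=1; cleared 0 line(s) (total 0); column heights now [1 1 1 2 2 2 2], max=2
Drop 3: Z rot3 at col 0 lands with bottom-row=1; cleared 0 line(s) (total 0); column heights now [3 4 1 2 2 2 2], max=4
Drop 4: I rot1 at col 1 lands with bottom-row=4; cleared 0 line(s) (total 0); column heights now [3 8 1 2 2 2 2], max=8
Test piece S rot3 at col 2 (width 2): heights before test = [3 8 1 2 2 2 2]; fits = True

Answer: yes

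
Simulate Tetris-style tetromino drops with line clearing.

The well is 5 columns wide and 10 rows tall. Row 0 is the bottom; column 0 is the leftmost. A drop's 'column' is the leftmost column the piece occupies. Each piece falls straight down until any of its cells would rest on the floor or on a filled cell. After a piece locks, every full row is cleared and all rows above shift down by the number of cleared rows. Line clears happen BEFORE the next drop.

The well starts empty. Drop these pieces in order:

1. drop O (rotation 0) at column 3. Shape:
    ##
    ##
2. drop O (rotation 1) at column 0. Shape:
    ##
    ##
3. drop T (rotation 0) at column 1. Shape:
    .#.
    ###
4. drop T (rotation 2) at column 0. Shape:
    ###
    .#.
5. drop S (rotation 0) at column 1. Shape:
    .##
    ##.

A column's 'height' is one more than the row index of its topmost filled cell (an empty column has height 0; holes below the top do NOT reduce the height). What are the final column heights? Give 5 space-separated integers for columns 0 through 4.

Drop 1: O rot0 at col 3 lands with bottom-row=0; cleared 0 line(s) (total 0); column heights now [0 0 0 2 2], max=2
Drop 2: O rot1 at col 0 lands with bottom-row=0; cleared 0 line(s) (total 0); column heights now [2 2 0 2 2], max=2
Drop 3: T rot0 at col 1 lands with bottom-row=2; cleared 0 line(s) (total 0); column heights now [2 3 4 3 2], max=4
Drop 4: T rot2 at col 0 lands with bottom-row=3; cleared 0 line(s) (total 0); column heights now [5 5 5 3 2], max=5
Drop 5: S rot0 at col 1 lands with bottom-row=5; cleared 0 line(s) (total 0); column heights now [5 6 7 7 2], max=7

Answer: 5 6 7 7 2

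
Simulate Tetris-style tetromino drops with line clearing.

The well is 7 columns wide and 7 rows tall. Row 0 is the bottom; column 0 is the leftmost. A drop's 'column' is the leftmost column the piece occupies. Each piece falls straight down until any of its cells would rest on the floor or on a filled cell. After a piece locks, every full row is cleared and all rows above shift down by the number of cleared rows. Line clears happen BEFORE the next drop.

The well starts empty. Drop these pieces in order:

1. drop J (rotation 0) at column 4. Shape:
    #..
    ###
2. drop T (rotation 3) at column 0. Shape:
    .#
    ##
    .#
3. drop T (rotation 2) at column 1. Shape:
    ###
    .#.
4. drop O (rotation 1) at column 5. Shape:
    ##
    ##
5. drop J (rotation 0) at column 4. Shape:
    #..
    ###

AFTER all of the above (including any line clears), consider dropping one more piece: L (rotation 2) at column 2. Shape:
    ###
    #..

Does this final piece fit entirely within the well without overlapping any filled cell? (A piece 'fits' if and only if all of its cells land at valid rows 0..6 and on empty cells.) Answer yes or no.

Answer: yes

Derivation:
Drop 1: J rot0 at col 4 lands with bottom-row=0; cleared 0 line(s) (total 0); column heights now [0 0 0 0 2 1 1], max=2
Drop 2: T rot3 at col 0 lands with bottom-row=0; cleared 0 line(s) (total 0); column heights now [2 3 0 0 2 1 1], max=3
Drop 3: T rot2 at col 1 lands with bottom-row=2; cleared 0 line(s) (total 0); column heights now [2 4 4 4 2 1 1], max=4
Drop 4: O rot1 at col 5 lands with bottom-row=1; cleared 0 line(s) (total 0); column heights now [2 4 4 4 2 3 3], max=4
Drop 5: J rot0 at col 4 lands with bottom-row=3; cleared 0 line(s) (total 0); column heights now [2 4 4 4 5 4 4], max=5
Test piece L rot2 at col 2 (width 3): heights before test = [2 4 4 4 5 4 4]; fits = True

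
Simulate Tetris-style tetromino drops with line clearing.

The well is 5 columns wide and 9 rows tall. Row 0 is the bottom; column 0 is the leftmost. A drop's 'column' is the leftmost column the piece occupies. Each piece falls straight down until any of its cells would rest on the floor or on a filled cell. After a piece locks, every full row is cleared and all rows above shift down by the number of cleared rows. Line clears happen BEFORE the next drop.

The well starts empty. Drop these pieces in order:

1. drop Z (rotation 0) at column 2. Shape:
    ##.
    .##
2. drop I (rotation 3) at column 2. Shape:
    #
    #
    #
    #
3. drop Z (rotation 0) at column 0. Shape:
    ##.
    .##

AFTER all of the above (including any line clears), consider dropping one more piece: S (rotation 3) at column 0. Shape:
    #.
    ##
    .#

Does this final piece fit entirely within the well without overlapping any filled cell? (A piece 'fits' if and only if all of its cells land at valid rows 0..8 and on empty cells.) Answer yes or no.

Drop 1: Z rot0 at col 2 lands with bottom-row=0; cleared 0 line(s) (total 0); column heights now [0 0 2 2 1], max=2
Drop 2: I rot3 at col 2 lands with bottom-row=2; cleared 0 line(s) (total 0); column heights now [0 0 6 2 1], max=6
Drop 3: Z rot0 at col 0 lands with bottom-row=6; cleared 0 line(s) (total 0); column heights now [8 8 7 2 1], max=8
Test piece S rot3 at col 0 (width 2): heights before test = [8 8 7 2 1]; fits = False

Answer: no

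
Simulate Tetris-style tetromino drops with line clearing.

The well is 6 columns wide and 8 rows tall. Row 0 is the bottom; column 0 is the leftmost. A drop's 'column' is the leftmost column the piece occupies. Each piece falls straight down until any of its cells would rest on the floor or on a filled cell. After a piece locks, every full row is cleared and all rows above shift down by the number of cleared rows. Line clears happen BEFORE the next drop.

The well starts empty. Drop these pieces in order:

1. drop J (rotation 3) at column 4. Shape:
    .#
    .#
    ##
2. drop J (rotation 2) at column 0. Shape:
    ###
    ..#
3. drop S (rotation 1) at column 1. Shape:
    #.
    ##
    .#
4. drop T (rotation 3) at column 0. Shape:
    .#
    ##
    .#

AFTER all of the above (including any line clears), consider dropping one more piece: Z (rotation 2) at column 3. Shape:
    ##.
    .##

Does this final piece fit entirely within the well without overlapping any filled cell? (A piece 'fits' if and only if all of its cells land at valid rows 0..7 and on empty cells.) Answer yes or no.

Drop 1: J rot3 at col 4 lands with bottom-row=0; cleared 0 line(s) (total 0); column heights now [0 0 0 0 1 3], max=3
Drop 2: J rot2 at col 0 lands with bottom-row=0; cleared 0 line(s) (total 0); column heights now [2 2 2 0 1 3], max=3
Drop 3: S rot1 at col 1 lands with bottom-row=2; cleared 0 line(s) (total 0); column heights now [2 5 4 0 1 3], max=5
Drop 4: T rot3 at col 0 lands with bottom-row=5; cleared 0 line(s) (total 0); column heights now [7 8 4 0 1 3], max=8
Test piece Z rot2 at col 3 (width 3): heights before test = [7 8 4 0 1 3]; fits = True

Answer: yes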